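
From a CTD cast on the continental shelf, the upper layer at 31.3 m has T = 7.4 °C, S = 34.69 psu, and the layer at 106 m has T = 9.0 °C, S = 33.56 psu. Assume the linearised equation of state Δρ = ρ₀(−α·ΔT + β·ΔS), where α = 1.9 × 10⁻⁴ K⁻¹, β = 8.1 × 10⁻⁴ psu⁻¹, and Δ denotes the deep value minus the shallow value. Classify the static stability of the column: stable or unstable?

ΔT = 9.0 − 7.4 = +1.6 K and ΔS = 33.56 − 34.69 = -1.13 psu (deep − shallow).
−αΔT = -3.04 × 10⁻⁴; βΔS = -9.153 × 10⁻⁴; sum Δρ/ρ₀ = -1.2193 × 10⁻³.
Δρ/ρ₀ < 0, so Δρ < 0: deeper water is lighter → statically unstable; the column would overturn.

unstable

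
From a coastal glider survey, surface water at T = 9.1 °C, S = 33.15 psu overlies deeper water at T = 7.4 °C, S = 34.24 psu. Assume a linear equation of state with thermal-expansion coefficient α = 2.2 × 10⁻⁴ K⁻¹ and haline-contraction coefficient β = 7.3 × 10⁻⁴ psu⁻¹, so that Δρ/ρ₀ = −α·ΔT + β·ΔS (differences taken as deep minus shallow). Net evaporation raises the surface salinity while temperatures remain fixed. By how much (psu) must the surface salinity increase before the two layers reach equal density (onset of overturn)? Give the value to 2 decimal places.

1.60 psu

Neutral buoyancy requires −α(T_deep − T_surf) + β(S_deep − S_surf′) = 0.
S_surf′ = S_deep − (α/β)·ΔT = 34.24 − (2.2 × 10⁻⁴/7.3 × 10⁻⁴)·(-1.7) = 34.7523 psu.
Increase required: 34.7523 − 33.15 = 1.6023 psu.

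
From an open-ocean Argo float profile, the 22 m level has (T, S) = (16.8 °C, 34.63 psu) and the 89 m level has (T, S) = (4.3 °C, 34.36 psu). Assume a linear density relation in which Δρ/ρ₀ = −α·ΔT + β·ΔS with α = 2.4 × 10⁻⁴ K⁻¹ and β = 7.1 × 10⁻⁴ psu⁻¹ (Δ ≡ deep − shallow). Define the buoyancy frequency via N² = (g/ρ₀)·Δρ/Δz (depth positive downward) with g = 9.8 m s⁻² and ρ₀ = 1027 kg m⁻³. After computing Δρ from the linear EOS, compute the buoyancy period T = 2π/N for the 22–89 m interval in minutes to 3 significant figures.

5.17 min

ΔT = -12.5 K, ΔS = -0.27 psu (deep − shallow).
Δρ/ρ₀ = −αΔT + βΔS = 3.00 × 10⁻³ − 1.917 × 10⁻⁴ = 2.8083 × 10⁻³, so Δρ ≈ 2.884 kg m⁻³.
N² = (g/ρ₀)·Δρ/Δz = g·(Δρ/ρ₀)/Δz = 9.8 × 2.8083 × 10⁻³ / 67 = 4.1077 × 10⁻⁴ s⁻².
N = √(4.1077 × 10⁻⁴) = 0.020267 rad s⁻¹ → T = 2π/N = 310.02 s = 5.1670 min ≈ 5.17 min.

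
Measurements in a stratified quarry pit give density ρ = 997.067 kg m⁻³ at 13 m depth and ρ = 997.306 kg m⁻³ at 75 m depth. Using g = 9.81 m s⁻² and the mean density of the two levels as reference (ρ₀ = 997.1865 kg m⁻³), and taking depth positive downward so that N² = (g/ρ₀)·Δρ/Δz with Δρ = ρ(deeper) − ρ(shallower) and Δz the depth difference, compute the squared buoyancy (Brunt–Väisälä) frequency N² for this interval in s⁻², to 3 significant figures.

3.79 × 10⁻⁵ s⁻²

Δρ = 997.306 − 997.067 = 0.239 kg m⁻³ over Δz = 75 − 13 = 62 m.
N² = (9.81/997.1865) × (0.239/62) = 3.7923 × 10⁻⁵ s⁻² ≈ 3.79 × 10⁻⁵ s⁻².
Since Δρ > 0 the layer is stably stratified.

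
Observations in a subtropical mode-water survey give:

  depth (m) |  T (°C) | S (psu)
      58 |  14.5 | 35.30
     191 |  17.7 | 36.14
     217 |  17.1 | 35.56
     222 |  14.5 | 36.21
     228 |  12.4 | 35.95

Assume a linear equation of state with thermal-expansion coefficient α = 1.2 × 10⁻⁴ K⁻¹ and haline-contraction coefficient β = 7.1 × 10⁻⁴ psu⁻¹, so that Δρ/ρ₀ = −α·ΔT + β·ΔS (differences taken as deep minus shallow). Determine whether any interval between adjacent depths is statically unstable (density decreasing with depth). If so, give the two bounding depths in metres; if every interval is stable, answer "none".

Evaluate Δρ/ρ₀ = −αΔT + βΔS across each adjacent pair:
  58–191 m: −αΔT+βΔS = −(1.2 × 10⁻⁴)(+3.2)+(7.1 × 10⁻⁴)(+0.84) = 2.1 × 10⁻⁴ → stable
  191–217 m: −αΔT+βΔS = −(1.2 × 10⁻⁴)(-0.6)+(7.1 × 10⁻⁴)(-0.58) = -3.4 × 10⁻⁴ → UNSTABLE
  217–222 m: −αΔT+βΔS = −(1.2 × 10⁻⁴)(-2.6)+(7.1 × 10⁻⁴)(+0.65) = 7.7 × 10⁻⁴ → stable
  222–228 m: −αΔT+βΔS = −(1.2 × 10⁻⁴)(-2.1)+(7.1 × 10⁻⁴)(-0.26) = 6.7 × 10⁻⁵ → stable
The 191–217 m interval has Δρ < 0: lighter water underlies denser water.

191–217 m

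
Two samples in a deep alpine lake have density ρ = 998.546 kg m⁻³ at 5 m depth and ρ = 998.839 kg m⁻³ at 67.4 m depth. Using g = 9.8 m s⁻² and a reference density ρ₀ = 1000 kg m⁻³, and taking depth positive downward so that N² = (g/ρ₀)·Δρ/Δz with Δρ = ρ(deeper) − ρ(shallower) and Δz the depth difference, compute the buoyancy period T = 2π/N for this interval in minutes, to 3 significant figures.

Δρ = 998.839 − 998.546 = 0.293 kg m⁻³ over Δz = 67.4 − 5 = 62.4 m.
N² = (9.8/1000) × (0.293/62.4) = 4.6016 × 10⁻⁵ s⁻².
N = √(4.6016 × 10⁻⁵) = 6.7835 × 10⁻³ rad s⁻¹, so T = 2π/N = 926.25 s = 15.438 min ≈ 15.4 min.

15.4 min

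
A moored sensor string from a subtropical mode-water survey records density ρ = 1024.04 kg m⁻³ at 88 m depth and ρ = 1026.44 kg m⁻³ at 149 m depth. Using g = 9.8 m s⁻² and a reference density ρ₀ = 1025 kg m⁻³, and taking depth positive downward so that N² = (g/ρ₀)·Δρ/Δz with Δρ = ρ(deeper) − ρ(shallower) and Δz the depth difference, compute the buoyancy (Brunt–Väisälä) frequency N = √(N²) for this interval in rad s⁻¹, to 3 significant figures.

0.0194 rad s⁻¹

Δρ = 1026.44 − 1024.04 = 2.40 kg m⁻³ over Δz = 149 − 88 = 61 m.
N² = (9.8/1025) × (2.40/61) = 3.7617 × 10⁻⁴ s⁻².
N = √(3.7617 × 10⁻⁴) = 0.019395 rad s⁻¹ ≈ 0.0194 rad s⁻¹.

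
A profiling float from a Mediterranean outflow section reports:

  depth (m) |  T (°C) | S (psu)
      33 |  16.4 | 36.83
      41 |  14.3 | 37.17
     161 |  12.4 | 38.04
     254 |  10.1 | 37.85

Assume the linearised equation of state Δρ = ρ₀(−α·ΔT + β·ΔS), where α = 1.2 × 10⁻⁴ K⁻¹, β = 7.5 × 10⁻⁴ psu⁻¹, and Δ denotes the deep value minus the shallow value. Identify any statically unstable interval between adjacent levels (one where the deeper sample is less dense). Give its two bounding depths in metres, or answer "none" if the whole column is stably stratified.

none

Evaluate Δρ/ρ₀ = −αΔT + βΔS across each adjacent pair:
  33–41 m: −αΔT+βΔS = −(1.2 × 10⁻⁴)(-2.1)+(7.5 × 10⁻⁴)(+0.34) = 5.1 × 10⁻⁴ → stable
  41–161 m: −αΔT+βΔS = −(1.2 × 10⁻⁴)(-1.9)+(7.5 × 10⁻⁴)(+0.87) = 8.8 × 10⁻⁴ → stable
  161–254 m: −αΔT+βΔS = −(1.2 × 10⁻⁴)(-2.3)+(7.5 × 10⁻⁴)(-0.19) = 1.3 × 10⁻⁴ → stable
Every interval has Δρ > 0: the column is stably stratified throughout.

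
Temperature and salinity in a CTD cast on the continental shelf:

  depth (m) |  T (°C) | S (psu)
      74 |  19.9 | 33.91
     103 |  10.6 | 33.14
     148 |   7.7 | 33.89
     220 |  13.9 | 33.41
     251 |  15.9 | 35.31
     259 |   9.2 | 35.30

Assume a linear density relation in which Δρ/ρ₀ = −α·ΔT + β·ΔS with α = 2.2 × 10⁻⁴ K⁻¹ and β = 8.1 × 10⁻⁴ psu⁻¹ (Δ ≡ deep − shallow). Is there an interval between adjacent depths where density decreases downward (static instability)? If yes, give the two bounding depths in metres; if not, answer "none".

Evaluate Δρ/ρ₀ = −αΔT + βΔS across each adjacent pair:
  74–103 m: −αΔT+βΔS = −(2.2 × 10⁻⁴)(-9.3)+(8.1 × 10⁻⁴)(-0.77) = 1.4 × 10⁻³ → stable
  103–148 m: −αΔT+βΔS = −(2.2 × 10⁻⁴)(-2.9)+(8.1 × 10⁻⁴)(+0.75) = 1.2 × 10⁻³ → stable
  148–220 m: −αΔT+βΔS = −(2.2 × 10⁻⁴)(+6.2)+(8.1 × 10⁻⁴)(-0.48) = -1.8 × 10⁻³ → UNSTABLE
  220–251 m: −αΔT+βΔS = −(2.2 × 10⁻⁴)(+2.0)+(8.1 × 10⁻⁴)(+1.90) = 1.1 × 10⁻³ → stable
  251–259 m: −αΔT+βΔS = −(2.2 × 10⁻⁴)(-6.7)+(8.1 × 10⁻⁴)(-0.01) = 1.5 × 10⁻³ → stable
The 148–220 m interval has Δρ < 0: lighter water underlies denser water.

148–220 m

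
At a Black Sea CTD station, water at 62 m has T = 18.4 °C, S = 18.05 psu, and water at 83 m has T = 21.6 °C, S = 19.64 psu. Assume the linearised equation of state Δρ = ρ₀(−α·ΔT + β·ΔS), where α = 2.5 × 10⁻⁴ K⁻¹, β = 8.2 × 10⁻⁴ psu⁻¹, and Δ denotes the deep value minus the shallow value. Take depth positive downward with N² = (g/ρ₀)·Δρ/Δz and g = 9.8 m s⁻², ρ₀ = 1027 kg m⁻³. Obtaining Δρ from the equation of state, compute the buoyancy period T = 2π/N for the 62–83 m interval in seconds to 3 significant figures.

410 s

ΔT = +3.2 K, ΔS = +1.59 psu (deep − shallow).
Δρ/ρ₀ = −αΔT + βΔS = -8.00 × 10⁻⁴ + 1.3038 × 10⁻³ = 5.038 × 10⁻⁴, so Δρ ≈ 0.5174 kg m⁻³.
N² = (g/ρ₀)·Δρ/Δz = g·(Δρ/ρ₀)/Δz = 9.8 × 5.038 × 10⁻⁴ / 21 = 2.3511 × 10⁻⁴ s⁻².
N = √(2.3511 × 10⁻⁴) = 0.015333 rad s⁻¹ → T = 2π/N = 409.78 s ≈ 410 s.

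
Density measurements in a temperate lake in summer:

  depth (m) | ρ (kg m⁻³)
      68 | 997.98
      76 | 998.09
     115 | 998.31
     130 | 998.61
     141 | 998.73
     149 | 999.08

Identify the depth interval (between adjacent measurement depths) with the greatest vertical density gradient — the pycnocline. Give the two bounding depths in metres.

Compute the density gradient over each adjacent pair:
  68–76 m: Δρ/Δz = 0.11/8 = 0.014 kg m⁻⁴
  76–115 m: Δρ/Δz = 0.22/39 = 5.6 × 10⁻³ kg m⁻⁴
  115–130 m: Δρ/Δz = 0.30/15 = 0.020 kg m⁻⁴
  130–141 m: Δρ/Δz = 0.12/11 = 0.011 kg m⁻⁴
  141–149 m: Δρ/Δz = 0.35/8 = 0.044 kg m⁻⁴
The largest gradient is in the 141–149 m interval — the pycnocline.

141–149 m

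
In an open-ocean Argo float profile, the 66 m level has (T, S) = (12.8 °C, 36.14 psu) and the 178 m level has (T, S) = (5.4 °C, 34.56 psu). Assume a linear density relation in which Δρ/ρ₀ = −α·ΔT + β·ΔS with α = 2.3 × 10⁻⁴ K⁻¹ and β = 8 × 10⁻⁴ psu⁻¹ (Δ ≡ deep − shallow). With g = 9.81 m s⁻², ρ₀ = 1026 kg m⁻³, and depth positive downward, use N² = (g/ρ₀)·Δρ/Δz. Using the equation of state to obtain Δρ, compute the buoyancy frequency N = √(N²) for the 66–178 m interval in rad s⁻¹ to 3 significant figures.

ΔT = -7.4 K, ΔS = -1.58 psu (deep − shallow).
Δρ/ρ₀ = −αΔT + βΔS = 1.702 × 10⁻³ − 1.264 × 10⁻³ = 4.38 × 10⁻⁴, so Δρ ≈ 0.4494 kg m⁻³.
N² = (g/ρ₀)·Δρ/Δz = g·(Δρ/ρ₀)/Δz = 9.81 × 4.38 × 10⁻⁴ / 112 = 3.8364 × 10⁻⁵ s⁻².
N = √(3.8364 × 10⁻⁵) = 6.1939 × 10⁻³ rad s⁻¹ ≈ 6.19 × 10⁻³ rad s⁻¹.

6.19 × 10⁻³ rad s⁻¹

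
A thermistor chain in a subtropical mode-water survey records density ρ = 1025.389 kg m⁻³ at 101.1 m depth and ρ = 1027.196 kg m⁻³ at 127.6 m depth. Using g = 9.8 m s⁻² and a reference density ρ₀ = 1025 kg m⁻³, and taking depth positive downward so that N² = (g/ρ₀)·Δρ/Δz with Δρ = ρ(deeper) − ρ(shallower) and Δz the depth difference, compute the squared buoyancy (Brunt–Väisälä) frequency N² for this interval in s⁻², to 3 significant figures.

Δρ = 1027.196 − 1025.389 = 1.807 kg m⁻³ over Δz = 127.6 − 101.1 = 26.5 m.
N² = (9.8/1025) × (1.807/26.5) = 6.5195 × 10⁻⁴ s⁻² ≈ 6.52 × 10⁻⁴ s⁻².

6.52 × 10⁻⁴ s⁻²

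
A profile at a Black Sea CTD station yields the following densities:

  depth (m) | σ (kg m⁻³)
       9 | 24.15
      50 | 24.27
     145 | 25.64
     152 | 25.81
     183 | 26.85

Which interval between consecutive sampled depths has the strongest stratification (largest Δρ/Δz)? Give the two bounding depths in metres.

152–183 m

Compute the density gradient over each adjacent pair:
  9–50 m: Δρ/Δz = 0.12/41 = 2.9 × 10⁻³ kg m⁻⁴
  50–145 m: Δρ/Δz = 1.37/95 = 0.014 kg m⁻⁴
  145–152 m: Δρ/Δz = 0.17/7 = 0.024 kg m⁻⁴
  152–183 m: Δρ/Δz = 1.04/31 = 0.034 kg m⁻⁴
The largest gradient is in the 152–183 m interval — the pycnocline.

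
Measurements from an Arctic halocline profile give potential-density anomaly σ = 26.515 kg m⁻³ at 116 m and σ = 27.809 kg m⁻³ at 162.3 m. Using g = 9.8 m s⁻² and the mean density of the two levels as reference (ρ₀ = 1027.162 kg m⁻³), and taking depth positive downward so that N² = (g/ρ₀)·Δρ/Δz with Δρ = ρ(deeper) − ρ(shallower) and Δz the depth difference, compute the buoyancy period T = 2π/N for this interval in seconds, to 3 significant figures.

Δρ = 1027.809 − 1026.515 = 1.294 kg m⁻³ over Δz = 162.3 − 116 = 46.3 m.
N² = (9.8/1027.162) × (1.294/46.3) = 2.6665 × 10⁻⁴ s⁻².
N = √(2.6665 × 10⁻⁴) = 0.016329 rad s⁻¹, so T = 2π/N = 384.79 s ≈ 385 s.
A positive N² confirms static stability across the interval.

385 s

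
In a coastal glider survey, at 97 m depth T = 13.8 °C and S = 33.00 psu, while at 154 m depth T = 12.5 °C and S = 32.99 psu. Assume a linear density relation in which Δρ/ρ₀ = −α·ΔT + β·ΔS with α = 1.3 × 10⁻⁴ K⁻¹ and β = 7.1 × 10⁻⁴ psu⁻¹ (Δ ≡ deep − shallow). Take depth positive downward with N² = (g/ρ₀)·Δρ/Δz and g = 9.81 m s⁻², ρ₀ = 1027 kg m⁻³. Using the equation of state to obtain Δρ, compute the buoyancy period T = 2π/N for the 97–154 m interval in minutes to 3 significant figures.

ΔT = -1.3 K, ΔS = -0.01 psu (deep − shallow).
Δρ/ρ₀ = −αΔT + βΔS = 1.69 × 10⁻⁴ − 7.10 × 10⁻⁶ = 1.619 × 10⁻⁴, so Δρ ≈ 0.1663 kg m⁻³.
N² = (g/ρ₀)·Δρ/Δz = g·(Δρ/ρ₀)/Δz = 9.81 × 1.619 × 10⁻⁴ / 57 = 2.7864 × 10⁻⁵ s⁻².
N = √(2.7864 × 10⁻⁵) = 5.2786 × 10⁻³ rad s⁻¹ → T = 2π/N = 1.1903 × 10³ s = 19.838 min ≈ 19.8 min.

19.8 min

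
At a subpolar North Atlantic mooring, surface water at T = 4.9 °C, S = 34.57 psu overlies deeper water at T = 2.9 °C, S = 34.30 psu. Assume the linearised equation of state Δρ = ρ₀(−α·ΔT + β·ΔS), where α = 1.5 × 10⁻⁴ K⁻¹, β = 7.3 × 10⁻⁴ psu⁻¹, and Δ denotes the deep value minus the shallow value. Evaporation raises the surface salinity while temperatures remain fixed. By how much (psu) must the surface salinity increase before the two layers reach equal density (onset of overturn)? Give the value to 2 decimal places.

Neutral buoyancy requires −α(T_deep − T_surf) + β(S_deep − S_surf′) = 0.
S_surf′ = S_deep − (α/β)·ΔT = 34.30 − (1.5 × 10⁻⁴/7.3 × 10⁻⁴)·(-2.0) = 34.7110 psu.
Increase required: 34.7110 − 34.57 = 0.1410 psu.

0.14 psu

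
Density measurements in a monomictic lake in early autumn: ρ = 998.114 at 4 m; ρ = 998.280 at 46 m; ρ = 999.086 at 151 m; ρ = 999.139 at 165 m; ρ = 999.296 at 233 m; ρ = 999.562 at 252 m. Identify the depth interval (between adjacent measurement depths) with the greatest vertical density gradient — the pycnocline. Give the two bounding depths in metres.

Compute the density gradient over each adjacent pair:
  4–46 m: Δρ/Δz = 0.166/42 = 4.0 × 10⁻³ kg m⁻⁴
  46–151 m: Δρ/Δz = 0.806/105 = 7.7 × 10⁻³ kg m⁻⁴
  151–165 m: Δρ/Δz = 0.053/14 = 3.8 × 10⁻³ kg m⁻⁴
  165–233 m: Δρ/Δz = 0.157/68 = 2.3 × 10⁻³ kg m⁻⁴
  233–252 m: Δρ/Δz = 0.266/19 = 0.014 kg m⁻⁴
The largest gradient is in the 233–252 m interval — the pycnocline.

233–252 m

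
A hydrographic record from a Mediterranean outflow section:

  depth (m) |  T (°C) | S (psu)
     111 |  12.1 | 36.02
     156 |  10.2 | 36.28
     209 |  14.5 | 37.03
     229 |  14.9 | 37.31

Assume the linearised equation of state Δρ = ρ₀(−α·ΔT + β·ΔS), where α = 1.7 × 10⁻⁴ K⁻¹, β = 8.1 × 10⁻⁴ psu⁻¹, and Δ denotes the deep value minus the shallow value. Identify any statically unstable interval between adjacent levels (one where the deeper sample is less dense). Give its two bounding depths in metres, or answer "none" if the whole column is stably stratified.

156–209 m

Evaluate Δρ/ρ₀ = −αΔT + βΔS across each adjacent pair:
  111–156 m: −αΔT+βΔS = −(1.7 × 10⁻⁴)(-1.9)+(8.1 × 10⁻⁴)(+0.26) = 5.3 × 10⁻⁴ → stable
  156–209 m: −αΔT+βΔS = −(1.7 × 10⁻⁴)(+4.3)+(8.1 × 10⁻⁴)(+0.75) = -1.2 × 10⁻⁴ → UNSTABLE
  209–229 m: −αΔT+βΔS = −(1.7 × 10⁻⁴)(+0.4)+(8.1 × 10⁻⁴)(+0.28) = 1.6 × 10⁻⁴ → stable
The 156–209 m interval has Δρ < 0: lighter water underlies denser water.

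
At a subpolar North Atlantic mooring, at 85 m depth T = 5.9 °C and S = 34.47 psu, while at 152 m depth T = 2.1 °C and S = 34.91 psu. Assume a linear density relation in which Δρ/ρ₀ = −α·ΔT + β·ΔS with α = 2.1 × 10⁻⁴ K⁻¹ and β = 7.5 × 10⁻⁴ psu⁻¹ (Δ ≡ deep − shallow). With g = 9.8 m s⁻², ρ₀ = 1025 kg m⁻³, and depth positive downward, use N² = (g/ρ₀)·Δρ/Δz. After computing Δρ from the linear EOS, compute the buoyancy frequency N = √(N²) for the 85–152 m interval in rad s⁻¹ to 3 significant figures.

ΔT = -3.8 K, ΔS = +0.44 psu (deep − shallow).
Δρ/ρ₀ = −αΔT + βΔS = 7.98 × 10⁻⁴ + 3.30 × 10⁻⁴ = 1.128 × 10⁻³, so Δρ ≈ 1.156 kg m⁻³.
N² = (g/ρ₀)·Δρ/Δz = g·(Δρ/ρ₀)/Δz = 9.8 × 1.128 × 10⁻³ / 67 = 1.6499 × 10⁻⁴ s⁻².
N = √(1.6499 × 10⁻⁴) = 0.012845 rad s⁻¹ ≈ 0.0128 rad s⁻¹.

0.0128 rad s⁻¹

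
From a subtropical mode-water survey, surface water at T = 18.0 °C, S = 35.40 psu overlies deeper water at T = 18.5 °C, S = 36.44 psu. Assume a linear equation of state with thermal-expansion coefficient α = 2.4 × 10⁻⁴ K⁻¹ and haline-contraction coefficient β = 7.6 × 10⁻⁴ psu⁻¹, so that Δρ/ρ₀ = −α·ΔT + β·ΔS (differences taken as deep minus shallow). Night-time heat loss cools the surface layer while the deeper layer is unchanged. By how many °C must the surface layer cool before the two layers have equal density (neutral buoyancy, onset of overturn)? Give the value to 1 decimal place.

Neutral buoyancy requires Δρ = 0, i.e. −α(T_deep − T_surf′) + β(S_deep − S_surf) = 0.
T_surf′ = T_deep − (β/α)·ΔS = 18.5 − (7.6 × 10⁻⁴/2.4 × 10⁻⁴)·(+1.04) = 15.207 °C.
Cooling required: 18.0 − (15.207) = 2.793 °C.

2.8 °C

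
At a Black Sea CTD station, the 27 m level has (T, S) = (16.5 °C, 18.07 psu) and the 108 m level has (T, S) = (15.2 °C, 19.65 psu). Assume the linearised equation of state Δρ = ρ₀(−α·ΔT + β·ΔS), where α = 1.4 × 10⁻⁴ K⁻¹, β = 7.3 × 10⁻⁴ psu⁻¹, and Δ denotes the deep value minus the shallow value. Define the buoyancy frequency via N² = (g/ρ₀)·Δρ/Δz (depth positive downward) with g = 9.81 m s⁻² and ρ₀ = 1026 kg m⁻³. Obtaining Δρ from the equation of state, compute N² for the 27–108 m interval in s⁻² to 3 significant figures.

1.62 × 10⁻⁴ s⁻²

ΔT = -1.3 K, ΔS = +1.58 psu (deep − shallow).
Δρ/ρ₀ = −αΔT + βΔS = 1.82 × 10⁻⁴ + 1.1534 × 10⁻³ = 1.3354 × 10⁻³, so Δρ ≈ 1.370 kg m⁻³.
N² = (g/ρ₀)·Δρ/Δz = g·(Δρ/ρ₀)/Δz = 9.81 × 1.3354 × 10⁻³ / 81 = 1.6173 × 10⁻⁴ s⁻² ≈ 1.62 × 10⁻⁴ s⁻².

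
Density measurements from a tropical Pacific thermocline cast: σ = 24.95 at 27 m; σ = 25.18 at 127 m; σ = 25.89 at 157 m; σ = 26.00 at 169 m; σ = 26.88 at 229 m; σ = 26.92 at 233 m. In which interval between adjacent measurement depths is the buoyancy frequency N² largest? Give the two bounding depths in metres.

127–157 m

Compute the density gradient over each adjacent pair:
  27–127 m: Δρ/Δz = 0.23/100 = 2.3 × 10⁻³ kg m⁻⁴
  127–157 m: Δρ/Δz = 0.71/30 = 0.024 kg m⁻⁴
  157–169 m: Δρ/Δz = 0.11/12 = 9.2 × 10⁻³ kg m⁻⁴
  169–229 m: Δρ/Δz = 0.88/60 = 0.015 kg m⁻⁴
  229–233 m: Δρ/Δz = 0.04/4 = 0.010 kg m⁻⁴
The largest gradient is in the 127–157 m interval — the pycnocline.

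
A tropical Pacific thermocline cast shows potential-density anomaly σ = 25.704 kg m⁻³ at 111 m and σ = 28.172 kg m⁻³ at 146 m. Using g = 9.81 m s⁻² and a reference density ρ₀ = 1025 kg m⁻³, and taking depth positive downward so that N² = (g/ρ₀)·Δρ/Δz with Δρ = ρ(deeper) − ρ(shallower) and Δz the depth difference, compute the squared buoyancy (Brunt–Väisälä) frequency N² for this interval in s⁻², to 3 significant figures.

6.75 × 10⁻⁴ s⁻²

Δρ = 1028.172 − 1025.704 = 2.468 kg m⁻³ over Δz = 146 − 111 = 35 m.
N² = (9.81/1025) × (2.468/35) = 6.7487 × 10⁻⁴ s⁻² ≈ 6.75 × 10⁻⁴ s⁻².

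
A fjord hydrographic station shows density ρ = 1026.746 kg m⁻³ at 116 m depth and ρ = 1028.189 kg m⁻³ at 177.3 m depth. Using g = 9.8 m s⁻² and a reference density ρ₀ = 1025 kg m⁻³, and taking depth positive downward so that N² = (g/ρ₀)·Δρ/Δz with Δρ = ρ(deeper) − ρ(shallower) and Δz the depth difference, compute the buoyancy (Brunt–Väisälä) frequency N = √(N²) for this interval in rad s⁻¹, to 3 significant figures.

0.0150 rad s⁻¹

Δρ = 1028.189 − 1026.746 = 1.443 kg m⁻³ over Δz = 177.3 − 116 = 61.3 m.
N² = (9.8/1025) × (1.443/61.3) = 2.2507 × 10⁻⁴ s⁻².
N = √(2.2507 × 10⁻⁴) = 0.015002 rad s⁻¹ ≈ 0.0150 rad s⁻¹.
Since Δρ > 0 the layer is stably stratified.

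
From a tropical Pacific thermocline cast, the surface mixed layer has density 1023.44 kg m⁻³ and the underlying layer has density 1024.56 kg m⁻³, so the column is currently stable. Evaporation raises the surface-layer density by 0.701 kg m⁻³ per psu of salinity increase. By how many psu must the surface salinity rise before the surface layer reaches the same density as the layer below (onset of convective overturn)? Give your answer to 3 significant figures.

Density deficit of the surface layer: 1024.56 − 1023.44 = 1.12 kg m⁻³.
Required change = 1.12 / 0.701 = 1.60 psu.

1.60 psu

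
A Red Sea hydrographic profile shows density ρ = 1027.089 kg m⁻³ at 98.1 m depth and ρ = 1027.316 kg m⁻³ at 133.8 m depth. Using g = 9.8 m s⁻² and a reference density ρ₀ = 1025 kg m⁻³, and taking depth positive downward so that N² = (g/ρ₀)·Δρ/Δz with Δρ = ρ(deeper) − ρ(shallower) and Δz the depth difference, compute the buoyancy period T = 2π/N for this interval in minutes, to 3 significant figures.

13.4 min

Δρ = 1027.316 − 1027.089 = 0.227 kg m⁻³ over Δz = 133.8 − 98.1 = 35.7 m.
N² = (9.8/1025) × (0.227/35.7) = 6.0794 × 10⁻⁵ s⁻².
N = √(6.0794 × 10⁻⁵) = 7.7971 × 10⁻³ rad s⁻¹, so T = 2π/N = 805.84 s = 13.431 min ≈ 13.4 min.
N² > 0, so the interval is statically stable.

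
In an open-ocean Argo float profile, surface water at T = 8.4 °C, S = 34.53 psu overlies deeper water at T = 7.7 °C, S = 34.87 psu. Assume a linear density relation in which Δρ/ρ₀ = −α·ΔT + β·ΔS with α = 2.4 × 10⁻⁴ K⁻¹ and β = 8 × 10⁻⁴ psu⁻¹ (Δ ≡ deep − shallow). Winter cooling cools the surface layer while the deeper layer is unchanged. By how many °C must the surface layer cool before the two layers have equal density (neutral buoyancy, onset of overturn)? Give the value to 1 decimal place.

1.8 °C

Neutral buoyancy requires Δρ = 0, i.e. −α(T_deep − T_surf′) + β(S_deep − S_surf) = 0.
T_surf′ = T_deep − (β/α)·ΔS = 7.7 − (8 × 10⁻⁴/2.4 × 10⁻⁴)·(+0.34) = 6.567 °C.
Cooling required: 8.4 − (6.567) = 1.833 °C.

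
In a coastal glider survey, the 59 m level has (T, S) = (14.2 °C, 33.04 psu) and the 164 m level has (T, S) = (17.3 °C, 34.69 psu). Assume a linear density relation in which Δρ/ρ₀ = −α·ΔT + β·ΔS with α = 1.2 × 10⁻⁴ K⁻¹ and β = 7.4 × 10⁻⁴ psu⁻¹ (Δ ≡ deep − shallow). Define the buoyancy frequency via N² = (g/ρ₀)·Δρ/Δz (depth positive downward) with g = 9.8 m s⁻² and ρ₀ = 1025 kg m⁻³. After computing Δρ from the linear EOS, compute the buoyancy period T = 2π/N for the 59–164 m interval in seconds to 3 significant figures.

706 s

ΔT = +3.1 K, ΔS = +1.65 psu (deep − shallow).
Δρ/ρ₀ = −αΔT + βΔS = -3.72 × 10⁻⁴ + 1.221 × 10⁻³ = 8.49 × 10⁻⁴, so Δρ ≈ 0.8702 kg m⁻³.
N² = (g/ρ₀)·Δρ/Δz = g·(Δρ/ρ₀)/Δz = 9.8 × 8.49 × 10⁻⁴ / 105 = 7.9240 × 10⁻⁵ s⁻².
N = √(7.9240 × 10⁻⁵) = 8.9017 × 10⁻³ rad s⁻¹ → T = 2π/N = 705.84 s ≈ 706 s.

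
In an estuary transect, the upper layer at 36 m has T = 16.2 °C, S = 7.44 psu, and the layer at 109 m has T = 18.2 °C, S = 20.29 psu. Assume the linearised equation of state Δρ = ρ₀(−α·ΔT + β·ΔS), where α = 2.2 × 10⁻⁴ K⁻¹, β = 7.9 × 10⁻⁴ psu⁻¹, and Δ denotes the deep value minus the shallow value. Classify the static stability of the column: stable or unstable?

stable

ΔT = 18.2 − 16.2 = +2.0 K and ΔS = 20.29 − 7.44 = +12.85 psu (deep − shallow).
−αΔT = -4.40 × 10⁻⁴; βΔS = 0.0101515; sum Δρ/ρ₀ = 9.7115 × 10⁻³.
Δρ/ρ₀ > 0, so Δρ > 0: deeper water is denser → statically stable.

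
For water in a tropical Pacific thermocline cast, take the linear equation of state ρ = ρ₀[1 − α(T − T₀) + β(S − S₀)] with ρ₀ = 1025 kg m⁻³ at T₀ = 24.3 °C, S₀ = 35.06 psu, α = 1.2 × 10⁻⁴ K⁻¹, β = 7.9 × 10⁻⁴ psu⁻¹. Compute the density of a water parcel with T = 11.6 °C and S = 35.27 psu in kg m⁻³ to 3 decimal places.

T − T₀ = -12.7 K, S − S₀ = +0.21 psu.
Bracket = 1 − α·(-12.7) + β·(+0.21) = 1 + (1.6899 × 10⁻³) = 1.0016899.
ρ = 1025 × 1.0016899 = 1026.732 kg m⁻³.

1026.732 kg m⁻³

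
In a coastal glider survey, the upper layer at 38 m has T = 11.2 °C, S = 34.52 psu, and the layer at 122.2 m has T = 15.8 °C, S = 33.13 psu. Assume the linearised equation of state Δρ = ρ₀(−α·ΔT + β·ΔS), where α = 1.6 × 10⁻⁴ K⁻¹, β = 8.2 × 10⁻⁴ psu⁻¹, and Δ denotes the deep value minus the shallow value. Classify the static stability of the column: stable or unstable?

ΔT = 15.8 − 11.2 = +4.6 K and ΔS = 33.13 − 34.52 = -1.39 psu (deep − shallow).
−αΔT = -7.36 × 10⁻⁴; βΔS = -1.1398 × 10⁻³; sum Δρ/ρ₀ = -1.8758 × 10⁻³.
Δρ/ρ₀ < 0, so Δρ < 0: deeper water is lighter → statically unstable; the column would overturn.

unstable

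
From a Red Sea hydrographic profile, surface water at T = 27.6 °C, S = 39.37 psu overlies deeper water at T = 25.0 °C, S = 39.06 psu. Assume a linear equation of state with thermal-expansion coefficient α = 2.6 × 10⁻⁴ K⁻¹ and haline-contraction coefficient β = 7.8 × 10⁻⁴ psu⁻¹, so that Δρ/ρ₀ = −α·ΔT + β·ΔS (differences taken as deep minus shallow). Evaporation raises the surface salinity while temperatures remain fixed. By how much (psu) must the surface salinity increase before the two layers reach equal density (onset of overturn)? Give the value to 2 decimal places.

0.56 psu

Neutral buoyancy requires −α(T_deep − T_surf) + β(S_deep − S_surf′) = 0.
S_surf′ = S_deep − (α/β)·ΔT = 39.06 − (2.6 × 10⁻⁴/7.8 × 10⁻⁴)·(-2.6) = 39.9267 psu.
Increase required: 39.9267 − 39.37 = 0.5567 psu.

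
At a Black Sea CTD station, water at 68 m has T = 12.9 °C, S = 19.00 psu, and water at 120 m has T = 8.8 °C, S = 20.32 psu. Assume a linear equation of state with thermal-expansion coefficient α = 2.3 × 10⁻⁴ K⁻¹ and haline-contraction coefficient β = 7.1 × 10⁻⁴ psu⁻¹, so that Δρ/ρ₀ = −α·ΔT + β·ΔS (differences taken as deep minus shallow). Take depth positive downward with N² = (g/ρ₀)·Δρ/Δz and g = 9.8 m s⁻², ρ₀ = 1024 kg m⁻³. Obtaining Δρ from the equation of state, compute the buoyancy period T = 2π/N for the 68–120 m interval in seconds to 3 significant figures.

ΔT = -4.1 K, ΔS = +1.32 psu (deep − shallow).
Δρ/ρ₀ = −αΔT + βΔS = 9.43 × 10⁻⁴ + 9.372 × 10⁻⁴ = 1.8802 × 10⁻³, so Δρ ≈ 1.925 kg m⁻³.
N² = (g/ρ₀)·Δρ/Δz = g·(Δρ/ρ₀)/Δz = 9.8 × 1.8802 × 10⁻³ / 52 = 3.5435 × 10⁻⁴ s⁻².
N = √(3.5435 × 10⁻⁴) = 0.018824 rad s⁻¹ → T = 2π/N = 333.79 s ≈ 334 s.

334 s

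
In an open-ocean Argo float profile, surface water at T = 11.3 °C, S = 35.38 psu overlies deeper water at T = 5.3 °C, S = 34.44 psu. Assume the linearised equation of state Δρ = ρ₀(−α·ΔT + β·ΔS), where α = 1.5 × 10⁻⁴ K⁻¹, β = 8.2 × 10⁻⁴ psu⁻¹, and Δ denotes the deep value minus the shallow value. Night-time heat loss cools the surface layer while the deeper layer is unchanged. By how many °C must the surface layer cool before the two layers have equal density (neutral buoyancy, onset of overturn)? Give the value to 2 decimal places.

0.86 °C

Neutral buoyancy requires Δρ = 0, i.e. −α(T_deep − T_surf′) + β(S_deep − S_surf) = 0.
T_surf′ = T_deep − (β/α)·ΔS = 5.3 − (8.2 × 10⁻⁴/1.5 × 10⁻⁴)·(-0.94) = 10.4387 °C.
Cooling required: 11.3 − (10.4387) = 0.8613 °C.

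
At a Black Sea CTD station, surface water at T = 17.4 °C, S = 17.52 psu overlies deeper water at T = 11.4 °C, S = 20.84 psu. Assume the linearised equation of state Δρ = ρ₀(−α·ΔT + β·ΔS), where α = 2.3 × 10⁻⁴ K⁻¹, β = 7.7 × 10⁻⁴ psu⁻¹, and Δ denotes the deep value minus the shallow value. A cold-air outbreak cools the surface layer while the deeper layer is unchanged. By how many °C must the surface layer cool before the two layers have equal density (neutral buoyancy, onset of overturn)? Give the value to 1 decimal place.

17.1 °C

Neutral buoyancy requires Δρ = 0, i.e. −α(T_deep − T_surf′) + β(S_deep − S_surf) = 0.
T_surf′ = T_deep − (β/α)·ΔS = 11.4 − (7.7 × 10⁻⁴/2.3 × 10⁻⁴)·(+3.32) = 0.285 °C.
Cooling required: 17.4 − (0.285) = 17.115 °C.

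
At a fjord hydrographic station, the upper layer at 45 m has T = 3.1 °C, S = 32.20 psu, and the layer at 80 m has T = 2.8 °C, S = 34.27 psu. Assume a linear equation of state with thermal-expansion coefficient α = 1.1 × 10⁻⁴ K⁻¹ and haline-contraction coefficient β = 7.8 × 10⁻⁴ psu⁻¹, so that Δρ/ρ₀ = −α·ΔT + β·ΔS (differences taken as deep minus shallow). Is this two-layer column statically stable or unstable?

ΔT = 2.8 − 3.1 = -0.3 K and ΔS = 34.27 − 32.20 = +2.07 psu (deep − shallow).
−αΔT = 3.30 × 10⁻⁵; βΔS = 1.6146 × 10⁻³; sum Δρ/ρ₀ = 1.6476 × 10⁻³.
Δρ/ρ₀ > 0, so Δρ > 0: deeper water is denser → statically stable.

stable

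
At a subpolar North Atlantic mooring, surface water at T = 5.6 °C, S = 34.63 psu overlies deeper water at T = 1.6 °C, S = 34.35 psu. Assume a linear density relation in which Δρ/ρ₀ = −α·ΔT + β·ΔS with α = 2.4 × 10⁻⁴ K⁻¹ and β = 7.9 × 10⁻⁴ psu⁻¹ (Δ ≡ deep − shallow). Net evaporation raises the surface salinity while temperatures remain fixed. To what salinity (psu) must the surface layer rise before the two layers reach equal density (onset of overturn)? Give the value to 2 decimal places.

35.57 psu

Neutral buoyancy requires −α(T_deep − T_surf) + β(S_deep − S_surf′) = 0.
S_surf′ = S_deep − (α/β)·ΔT = 34.35 − (2.4 × 10⁻⁴/7.9 × 10⁻⁴)·(-4.0) = 35.5652 psu.
Increase required: 35.5652 − 34.63 = 0.9352 psu.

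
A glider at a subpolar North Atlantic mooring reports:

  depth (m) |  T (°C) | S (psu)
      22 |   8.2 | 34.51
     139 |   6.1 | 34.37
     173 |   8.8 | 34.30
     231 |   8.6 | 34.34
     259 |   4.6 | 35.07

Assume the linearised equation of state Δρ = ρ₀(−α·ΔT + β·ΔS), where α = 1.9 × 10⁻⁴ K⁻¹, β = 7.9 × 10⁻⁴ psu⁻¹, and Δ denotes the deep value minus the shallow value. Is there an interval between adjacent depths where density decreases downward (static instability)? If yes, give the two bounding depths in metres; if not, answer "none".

Evaluate Δρ/ρ₀ = −αΔT + βΔS across each adjacent pair:
  22–139 m: −αΔT+βΔS = −(1.9 × 10⁻⁴)(-2.1)+(7.9 × 10⁻⁴)(-0.14) = 2.9 × 10⁻⁴ → stable
  139–173 m: −αΔT+βΔS = −(1.9 × 10⁻⁴)(+2.7)+(7.9 × 10⁻⁴)(-0.07) = -5.7 × 10⁻⁴ → UNSTABLE
  173–231 m: −αΔT+βΔS = −(1.9 × 10⁻⁴)(-0.2)+(7.9 × 10⁻⁴)(+0.04) = 7.0 × 10⁻⁵ → stable
  231–259 m: −αΔT+βΔS = −(1.9 × 10⁻⁴)(-4.0)+(7.9 × 10⁻⁴)(+0.73) = 1.3 × 10⁻³ → stable
The 139–173 m interval has Δρ < 0: lighter water underlies denser water.

139–173 m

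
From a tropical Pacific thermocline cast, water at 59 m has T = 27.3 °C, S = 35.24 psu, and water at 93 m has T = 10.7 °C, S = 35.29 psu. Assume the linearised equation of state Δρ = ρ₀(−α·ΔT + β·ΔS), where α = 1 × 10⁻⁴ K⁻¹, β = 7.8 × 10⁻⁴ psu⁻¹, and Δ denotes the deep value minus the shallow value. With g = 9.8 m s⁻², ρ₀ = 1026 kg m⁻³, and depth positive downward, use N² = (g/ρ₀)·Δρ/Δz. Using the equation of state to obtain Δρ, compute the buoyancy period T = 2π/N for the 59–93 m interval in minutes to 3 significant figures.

ΔT = -16.6 K, ΔS = +0.05 psu (deep − shallow).
Δρ/ρ₀ = −αΔT + βΔS = 1.66 × 10⁻³ + 3.90 × 10⁻⁵ = 1.699 × 10⁻³, so Δρ ≈ 1.743 kg m⁻³.
N² = (g/ρ₀)·Δρ/Δz = g·(Δρ/ρ₀)/Δz = 9.8 × 1.699 × 10⁻³ / 34 = 4.8971 × 10⁻⁴ s⁻².
N = √(4.8971 × 10⁻⁴) = 0.022129 rad s⁻¹ → T = 2π/N = 283.93 s = 4.7322 min ≈ 4.73 min.

4.73 min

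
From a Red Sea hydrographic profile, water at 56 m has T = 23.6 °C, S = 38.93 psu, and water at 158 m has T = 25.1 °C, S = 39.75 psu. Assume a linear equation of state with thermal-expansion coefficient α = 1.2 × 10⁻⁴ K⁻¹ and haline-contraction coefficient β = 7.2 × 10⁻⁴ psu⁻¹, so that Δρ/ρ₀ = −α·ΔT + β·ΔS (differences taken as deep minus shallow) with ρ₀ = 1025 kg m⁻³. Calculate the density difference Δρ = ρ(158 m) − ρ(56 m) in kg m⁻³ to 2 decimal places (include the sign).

ΔT = +1.5 K, ΔS = +0.82 psu (deep − shallow).
Δρ/ρ₀ = −(1.2 × 10⁻⁴)(+1.5) + (7.2 × 10⁻⁴)(+0.82) = 4.104 × 10⁻⁴.
Δρ = 1025 × (4.104 × 10⁻⁴) = +0.42 kg m⁻³.
Positive Δρ: denser below, stable.

+0.42 kg m⁻³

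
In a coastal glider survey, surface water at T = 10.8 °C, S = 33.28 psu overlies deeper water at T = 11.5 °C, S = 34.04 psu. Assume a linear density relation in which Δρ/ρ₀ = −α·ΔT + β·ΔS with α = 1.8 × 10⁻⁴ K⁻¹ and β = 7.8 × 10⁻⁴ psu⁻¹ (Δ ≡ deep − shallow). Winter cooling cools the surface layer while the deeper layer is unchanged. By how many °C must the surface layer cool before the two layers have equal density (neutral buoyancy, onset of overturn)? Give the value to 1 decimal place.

Neutral buoyancy requires Δρ = 0, i.e. −α(T_deep − T_surf′) + β(S_deep − S_surf) = 0.
T_surf′ = T_deep − (β/α)·ΔS = 11.5 − (7.8 × 10⁻⁴/1.8 × 10⁻⁴)·(+0.76) = 8.207 °C.
Cooling required: 10.8 − (8.207) = 2.593 °C.

2.6 °C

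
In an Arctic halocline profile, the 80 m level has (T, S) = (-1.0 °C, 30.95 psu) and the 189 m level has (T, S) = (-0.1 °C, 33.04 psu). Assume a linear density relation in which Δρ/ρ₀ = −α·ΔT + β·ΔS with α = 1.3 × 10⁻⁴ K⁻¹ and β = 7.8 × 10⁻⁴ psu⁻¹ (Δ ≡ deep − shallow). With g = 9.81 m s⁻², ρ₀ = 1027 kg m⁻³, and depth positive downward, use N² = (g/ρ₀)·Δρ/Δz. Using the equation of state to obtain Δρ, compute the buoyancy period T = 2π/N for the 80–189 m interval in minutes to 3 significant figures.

ΔT = +0.9 K, ΔS = +2.09 psu (deep − shallow).
Δρ/ρ₀ = −αΔT + βΔS = -1.17 × 10⁻⁴ + 1.6302 × 10⁻³ = 1.5132 × 10⁻³, so Δρ ≈ 1.554 kg m⁻³.
N² = (g/ρ₀)·Δρ/Δz = g·(Δρ/ρ₀)/Δz = 9.81 × 1.5132 × 10⁻³ / 109 = 1.3619 × 10⁻⁴ s⁻².
N = √(1.3619 × 10⁻⁴) = 0.011670 rad s⁻¹ → T = 2π/N = 538.40 s = 8.9733 min ≈ 8.97 min.

8.97 min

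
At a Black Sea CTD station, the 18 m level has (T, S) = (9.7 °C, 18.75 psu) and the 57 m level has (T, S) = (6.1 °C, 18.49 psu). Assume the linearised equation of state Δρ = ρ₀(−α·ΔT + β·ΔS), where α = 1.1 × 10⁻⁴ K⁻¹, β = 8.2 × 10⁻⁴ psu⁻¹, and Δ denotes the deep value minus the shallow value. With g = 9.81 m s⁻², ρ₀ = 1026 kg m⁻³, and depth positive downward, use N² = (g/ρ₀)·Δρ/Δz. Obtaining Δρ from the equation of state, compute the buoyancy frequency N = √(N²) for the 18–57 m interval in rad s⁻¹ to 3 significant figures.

6.78 × 10⁻³ rad s⁻¹

ΔT = -3.6 K, ΔS = -0.26 psu (deep − shallow).
Δρ/ρ₀ = −αΔT + βΔS = 3.96 × 10⁻⁴ − 2.132 × 10⁻⁴ = 1.828 × 10⁻⁴, so Δρ ≈ 0.1876 kg m⁻³.
N² = (g/ρ₀)·Δρ/Δz = g·(Δρ/ρ₀)/Δz = 9.81 × 1.828 × 10⁻⁴ / 39 = 4.5981 × 10⁻⁵ s⁻².
N = √(4.5981 × 10⁻⁵) = 6.7809 × 10⁻³ rad s⁻¹ ≈ 6.78 × 10⁻³ rad s⁻¹.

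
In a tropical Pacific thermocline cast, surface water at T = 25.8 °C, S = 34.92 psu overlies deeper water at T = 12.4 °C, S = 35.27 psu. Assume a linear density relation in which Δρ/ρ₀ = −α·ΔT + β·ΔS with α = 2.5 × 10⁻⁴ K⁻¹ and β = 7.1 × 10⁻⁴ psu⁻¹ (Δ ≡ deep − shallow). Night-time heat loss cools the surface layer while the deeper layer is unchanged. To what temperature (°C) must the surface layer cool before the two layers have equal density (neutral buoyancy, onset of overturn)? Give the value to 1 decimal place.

Neutral buoyancy requires Δρ = 0, i.e. −α(T_deep − T_surf′) + β(S_deep − S_surf) = 0.
T_surf′ = T_deep − (β/α)·ΔS = 12.4 − (7.1 × 10⁻⁴/2.5 × 10⁻⁴)·(+0.35) = 11.406 °C.
Cooling required: 25.8 − (11.406) = 14.394 °C.

11.4 °C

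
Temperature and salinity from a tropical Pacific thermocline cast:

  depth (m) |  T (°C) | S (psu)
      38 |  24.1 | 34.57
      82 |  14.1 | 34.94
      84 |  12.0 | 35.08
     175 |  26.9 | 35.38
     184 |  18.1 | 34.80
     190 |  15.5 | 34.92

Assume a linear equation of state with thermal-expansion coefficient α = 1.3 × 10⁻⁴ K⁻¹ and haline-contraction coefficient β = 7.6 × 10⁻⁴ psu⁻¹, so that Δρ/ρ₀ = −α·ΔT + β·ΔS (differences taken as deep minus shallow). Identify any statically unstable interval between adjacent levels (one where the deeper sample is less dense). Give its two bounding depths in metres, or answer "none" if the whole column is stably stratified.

Evaluate Δρ/ρ₀ = −αΔT + βΔS across each adjacent pair:
  38–82 m: −αΔT+βΔS = −(1.3 × 10⁻⁴)(-10.0)+(7.6 × 10⁻⁴)(+0.37) = 1.6 × 10⁻³ → stable
  82–84 m: −αΔT+βΔS = −(1.3 × 10⁻⁴)(-2.1)+(7.6 × 10⁻⁴)(+0.14) = 3.8 × 10⁻⁴ → stable
  84–175 m: −αΔT+βΔS = −(1.3 × 10⁻⁴)(+14.9)+(7.6 × 10⁻⁴)(+0.30) = -1.7 × 10⁻³ → UNSTABLE
  175–184 m: −αΔT+βΔS = −(1.3 × 10⁻⁴)(-8.8)+(7.6 × 10⁻⁴)(-0.58) = 7.0 × 10⁻⁴ → stable
  184–190 m: −αΔT+βΔS = −(1.3 × 10⁻⁴)(-2.6)+(7.6 × 10⁻⁴)(+0.12) = 4.3 × 10⁻⁴ → stable
The 84–175 m interval has Δρ < 0: lighter water underlies denser water.

84–175 m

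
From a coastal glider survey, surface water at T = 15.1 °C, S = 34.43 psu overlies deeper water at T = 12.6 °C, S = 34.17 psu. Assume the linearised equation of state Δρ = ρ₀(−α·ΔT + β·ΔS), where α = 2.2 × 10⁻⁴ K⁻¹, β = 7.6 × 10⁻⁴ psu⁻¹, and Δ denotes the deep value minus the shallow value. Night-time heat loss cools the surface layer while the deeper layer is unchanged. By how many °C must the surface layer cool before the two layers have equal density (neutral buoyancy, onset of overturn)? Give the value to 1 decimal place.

Neutral buoyancy requires Δρ = 0, i.e. −α(T_deep − T_surf′) + β(S_deep − S_surf) = 0.
T_surf′ = T_deep − (β/α)·ΔS = 12.6 − (7.6 × 10⁻⁴/2.2 × 10⁻⁴)·(-0.26) = 13.498 °C.
Cooling required: 15.1 − (13.498) = 1.602 °C.

1.6 °C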